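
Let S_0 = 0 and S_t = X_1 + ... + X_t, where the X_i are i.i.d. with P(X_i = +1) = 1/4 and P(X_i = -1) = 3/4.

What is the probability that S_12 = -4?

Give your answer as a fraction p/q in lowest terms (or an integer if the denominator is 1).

To reach position -4 after 12 steps: need 4 steps of +1 and 8 steps of -1.
Number of such sequences: C(12,4) = 495
Each has probability (1/4)^4 · (3/4)^8 = 6561/16777216
P = 495 · 6561/16777216 = 3247695/16777216

Answer: 3247695/16777216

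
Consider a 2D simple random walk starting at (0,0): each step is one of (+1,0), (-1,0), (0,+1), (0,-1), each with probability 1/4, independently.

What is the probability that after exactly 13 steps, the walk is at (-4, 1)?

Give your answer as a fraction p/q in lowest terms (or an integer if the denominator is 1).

Answer: 920205/67108864

Derivation:
Let h be the number of horizontal steps (so 13-h are vertical). To end at (-4,1) need (h-4)/2 right-steps and ((13-h)+1)/2 up-steps.
Sum over h with 4 ≤ h ≤ 12, h ≡ 0 (mod 2), 13-h ≡ 1 (mod 2):
h=4: C(13,4)·C(4,0)·C(9,5) = 715·1·126 = 90090
h=6: C(13,6)·C(6,1)·C(7,4) = 1716·6·35 = 360360
h=8: C(13,8)·C(8,2)·C(5,3) = 1287·28·10 = 360360
h=10: C(13,10)·C(10,3)·C(3,2) = 286·120·3 = 102960
h=12: C(13,12)·C(12,4)·C(1,1) = 13·495·1 = 6435
Total favorable: 920205
Total paths: 4^13 = 67108864
P = 920205/67108864 = 920205/67108864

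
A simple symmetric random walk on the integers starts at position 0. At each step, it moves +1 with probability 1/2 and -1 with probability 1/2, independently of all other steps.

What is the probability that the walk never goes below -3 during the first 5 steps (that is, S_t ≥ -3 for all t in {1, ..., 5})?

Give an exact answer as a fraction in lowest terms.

Let f(t,s) = #length-t paths at position s with S_1..S_t all ≥ -3.
f(t,s) = f(t-1,s-1) + f(t-1,s+1) for s ≥ -3; f(t,s) = 0 for s < -3.
t=0: f(0,0)=1
t=1: f(1,-1)=1 f(1,1)=1
t=2: f(2,-2)=1 f(2,0)=2 f(2,2)=1
t=3: f(3,-3)=1 f(3,-1)=3 f(3,1)=3 f(3,3)=1
t=4: f(4,-2)=4 f(4,0)=6 f(4,2)=4 f(4,4)=1
t=5: f(5,-3)=4 f(5,-1)=10 f(5,1)=10 f(5,3)=5 f(5,5)=1
Σ_s f(5,s) = 30
P = 30/32 = 15/16

Answer: 15/16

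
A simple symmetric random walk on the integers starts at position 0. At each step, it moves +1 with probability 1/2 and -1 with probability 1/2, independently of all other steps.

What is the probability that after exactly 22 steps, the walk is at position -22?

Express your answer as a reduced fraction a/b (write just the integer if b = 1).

To reach position -22 after 22 steps: need 0 steps of +1 and 22 of -1.
Favorable paths: C(22,0) = 1
Total paths: 2^22 = 4194304
P = 1/4194304 = 1/4194304

Answer: 1/4194304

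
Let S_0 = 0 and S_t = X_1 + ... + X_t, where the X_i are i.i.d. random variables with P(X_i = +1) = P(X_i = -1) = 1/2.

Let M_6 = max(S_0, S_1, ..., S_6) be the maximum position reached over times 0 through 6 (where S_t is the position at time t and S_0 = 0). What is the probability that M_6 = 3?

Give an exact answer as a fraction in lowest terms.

Answer: 3/32

Derivation:
Let M_6 = max(S_0,...,S_6). Use the reflection principle: for j ≥ 1, #{paths with M_6 ≥ j} = #{S_6 ≥ j} + #{S_6 ≥ j+1}.
By reflection, #{M_6 ≥ 3} = #{S_6 ≥ 3} + #{S_6 ≥ 4} = 7 + 7 = 14.
#{M_6 ≥ 4} = #{S_6 ≥ 4} + #{S_6 ≥ 5} = 7 + 1 = 8.
#{M_6 = 3} = 14 - 8 = 6.
P(M_6 = 3) = 6/64 = 3/32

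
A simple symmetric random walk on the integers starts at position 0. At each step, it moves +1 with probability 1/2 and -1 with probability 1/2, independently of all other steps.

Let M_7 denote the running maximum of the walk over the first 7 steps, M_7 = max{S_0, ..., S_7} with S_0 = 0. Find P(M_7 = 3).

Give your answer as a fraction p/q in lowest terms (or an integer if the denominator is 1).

Let M_7 = max(S_0,...,S_7). Use the reflection principle: for j ≥ 1, #{paths with M_7 ≥ j} = #{S_7 ≥ j} + #{S_7 ≥ j+1}.
By reflection, #{M_7 ≥ 3} = #{S_7 ≥ 3} + #{S_7 ≥ 4} = 29 + 8 = 37.
#{M_7 ≥ 4} = #{S_7 ≥ 4} + #{S_7 ≥ 5} = 8 + 8 = 16.
#{M_7 = 3} = 37 - 16 = 21.
P(M_7 = 3) = 21/128 = 21/128

Answer: 21/128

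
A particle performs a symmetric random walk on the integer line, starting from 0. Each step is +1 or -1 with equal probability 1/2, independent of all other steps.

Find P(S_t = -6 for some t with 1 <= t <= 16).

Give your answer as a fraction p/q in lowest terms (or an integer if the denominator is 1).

Count via complement. Let g(t,s) = #length-t paths at position s with S_1..S_t all ≠ -6.
g(t,s) = g(t-1,s-1) + g(t-1,s+1) for s ≠ -6; g(t,-6) = 0.
t=0: g(0,0)=1
t=1: g(1,-1)=1 g(1,1)=1
t=2: g(2,-2)=1 g(2,0)=2 g(2,2)=1
t=3: g(3,-3)=1 g(3,-1)=3 g(3,1)=3 g(3,3)=1
t=4: g(4,-4)=1 g(4,-2)=4 g(4,0)=6 g(4,2)=4 g(4,4)=1
t=5: g(5,-5)=1 g(5,-3)=5 g(5,-1)=10 g(5,1)=10 g(5,3)=5 g(5,5)=1
t=6: g(6,-4)=6 g(6,-2)=15 g(6,0)=20 g(6,2)=15 g(6,4)=6 g(6,6)=1
t=7: g(7,-5)=6 g(7,-3)=21 g(7,-1)=35 g(7,1)=35 g(7,3)=21 g(7,5)=7 g(7,7)=1
t=8: g(8,-4)=27 g(8,-2)=56 g(8,0)=70 g(8,2)=56 g(8,4)=28 g(8,6)=8 g(8,8)=1
t=9: g(9,-5)=27 g(9,-3)=83 g(9,-1)=126 g(9,1)=126 g(9,3)=84 g(9,5)=36 g(9,7)=9 g(9,9)=1
t=10: g(10,-4)=110 g(10,-2)=209 g(10,0)=252 g(10,2)=210 g(10,4)=120 g(10,6)=45 g(10,8)=10 g(10,10)=1
t=11: g(11,-5)=110 g(11,-3)=319 g(11,-1)=461 g(11,1)=462 g(11,3)=330 g(11,5)=165 g(11,7)=55 g(11,9)=11 g(11,11)=1
t=12: g(12,-4)=429 g(12,-2)=780 g(12,0)=923 g(12,2)=792 g(12,4)=495 g(12,6)=220 g(12,8)=66 g(12,10)=12 g(12,12)=1
t=13: g(13,-5)=429 g(13,-3)=1209 g(13,-1)=1703 g(13,1)=1715 g(13,3)=1287 g(13,5)=715 g(13,7)=286 g(13,9)=78 g(13,11)=13 g(13,13)=1
t=14: g(14,-4)=1638 g(14,-2)=2912 g(14,0)=3418 g(14,2)=3002 g(14,4)=2002 g(14,6)=1001 g(14,8)=364 g(14,10)=91 g(14,12)=14 g(14,14)=1
t=15: g(15,-5)=1638 g(15,-3)=4550 g(15,-1)=6330 g(15,1)=6420 g(15,3)=5004 g(15,5)=3003 g(15,7)=1365 g(15,9)=455 g(15,11)=105 g(15,13)=15 g(15,15)=1
t=16: g(16,-4)=6188 g(16,-2)=10880 g(16,0)=12750 g(16,2)=11424 g(16,4)=8007 g(16,6)=4368 g(16,8)=1820 g(16,10)=560 g(16,12)=120 g(16,14)=16 g(16,16)=1
Paths never hitting -6: Σ_s g(16,s) = 56134
Paths hitting -6: 2^16 - 56134 = 9402
P = 9402/65536 = 4701/32768

Answer: 4701/32768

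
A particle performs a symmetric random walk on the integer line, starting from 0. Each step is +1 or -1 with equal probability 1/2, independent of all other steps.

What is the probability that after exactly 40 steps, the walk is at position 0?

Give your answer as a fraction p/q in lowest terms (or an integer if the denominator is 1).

Answer: 34461632205/274877906944

Derivation:
To return to 0 after 40 steps: need exactly 20 steps of +1 and 20 of -1.
Favorable paths: C(40,20) = 137846528820
Total paths: 2^40 = 1099511627776
P = 137846528820/1099511627776 = 34461632205/274877906944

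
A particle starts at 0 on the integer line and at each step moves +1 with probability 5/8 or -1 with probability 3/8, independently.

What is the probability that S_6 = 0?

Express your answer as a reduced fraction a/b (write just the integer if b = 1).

Answer: 16875/65536

Derivation:
To be at 0 after 6 steps: need exactly 3 steps of +1 and 3 of -1.
Number of such sequences: C(6,3) = 20
Each has probability (5/8)^3 · (3/8)^3 = 3375/262144
P = 20 · 3375/262144 = 16875/65536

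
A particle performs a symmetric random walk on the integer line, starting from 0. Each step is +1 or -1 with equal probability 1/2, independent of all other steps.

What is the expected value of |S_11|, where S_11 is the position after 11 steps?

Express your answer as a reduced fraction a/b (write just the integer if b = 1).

S_11 takes values m ≡ 1 (mod 2) with |m| ≤ 11; P(S_11=m) = C(11,(11+m)/2)/2^11.
Total paths: 2^11 = 2048
Distribution: P(S=-11)=1/2048, P(S=-9)=11/2048, P(S=-7)=55/2048, P(S=-5)=165/2048, P(S=-3)=330/2048, P(S=-1)=462/2048, P(S=1)=462/2048, P(S=3)=330/2048, P(S=5)=165/2048, P(S=7)=55/2048, P(S=9)=11/2048, P(S=11)=1/2048
E[|S_11|] = Σ_m |m|·P(S_11=m) = 5544/2048 = 693/256

Answer: 693/256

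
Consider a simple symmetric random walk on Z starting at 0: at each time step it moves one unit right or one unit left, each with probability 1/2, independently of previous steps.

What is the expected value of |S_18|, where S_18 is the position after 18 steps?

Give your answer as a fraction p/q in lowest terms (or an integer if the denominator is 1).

S_18 takes values m ≡ 0 (mod 2) with |m| ≤ 18; P(S_18=m) = C(18,(18+m)/2)/2^18.
Total paths: 2^18 = 262144
Distribution: P(S=-18)=1/262144, P(S=-16)=18/262144, P(S=-14)=153/262144, P(S=-12)=816/262144, P(S=-10)=3060/262144, P(S=-8)=8568/262144, P(S=-6)=18564/262144, P(S=-4)=31824/262144, P(S=-2)=43758/262144, P(S=0)=48620/262144, P(S=2)=43758/262144, P(S=4)=31824/262144, P(S=6)=18564/262144, P(S=8)=8568/262144, P(S=10)=3060/262144, P(S=12)=816/262144, P(S=14)=153/262144, P(S=16)=18/262144, P(S=18)=1/262144
E[|S_18|] = Σ_m |m|·P(S_18=m) = 875160/262144 = 109395/32768

Answer: 109395/32768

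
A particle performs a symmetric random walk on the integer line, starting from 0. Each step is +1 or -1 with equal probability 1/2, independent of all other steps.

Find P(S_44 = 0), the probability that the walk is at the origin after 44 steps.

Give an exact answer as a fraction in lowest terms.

To return to 0 after 44 steps: need exactly 22 steps of +1 and 22 of -1.
Favorable paths: C(44,22) = 2104098963720
Total paths: 2^44 = 17592186044416
P = 2104098963720/17592186044416 = 263012370465/2199023255552

Answer: 263012370465/2199023255552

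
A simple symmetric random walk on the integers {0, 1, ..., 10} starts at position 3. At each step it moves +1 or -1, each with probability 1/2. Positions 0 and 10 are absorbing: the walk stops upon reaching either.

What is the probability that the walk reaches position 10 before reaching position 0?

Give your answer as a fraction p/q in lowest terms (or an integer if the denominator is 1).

Answer: 3/10

Derivation:
Symmetric walk (p = 1/2): the harmonic-function argument gives P(hit 10 before 0 | start at 3) = a/N.
P = 3/10 = 3/10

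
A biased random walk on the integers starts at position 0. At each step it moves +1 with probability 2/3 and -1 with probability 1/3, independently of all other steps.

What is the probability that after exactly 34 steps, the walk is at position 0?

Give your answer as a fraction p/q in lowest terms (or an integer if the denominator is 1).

Answer: 11328534609920/617673396283947

Derivation:
To be at 0 after 34 steps: need exactly 17 steps of +1 and 17 of -1.
Number of such sequences: C(34,17) = 2333606220
Each has probability (2/3)^17 · (1/3)^17 = 131072/16677181699666569
P = 2333606220 · 131072/16677181699666569 = 11328534609920/617673396283947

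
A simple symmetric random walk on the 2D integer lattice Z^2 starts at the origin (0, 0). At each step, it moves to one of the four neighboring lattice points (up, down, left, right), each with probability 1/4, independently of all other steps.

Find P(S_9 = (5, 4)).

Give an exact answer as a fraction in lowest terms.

Answer: 63/131072

Derivation:
Let h be the number of horizontal steps (so 9-h are vertical). To end at (5,4) need (h+5)/2 right-steps and ((9-h)+4)/2 up-steps.
Sum over h with 5 ≤ h ≤ 5, h ≡ 1 (mod 2), 9-h ≡ 0 (mod 2):
h=5: C(9,5)·C(5,5)·C(4,4) = 126·1·1 = 126
Total favorable: 126
Total paths: 4^9 = 262144
P = 126/262144 = 63/131072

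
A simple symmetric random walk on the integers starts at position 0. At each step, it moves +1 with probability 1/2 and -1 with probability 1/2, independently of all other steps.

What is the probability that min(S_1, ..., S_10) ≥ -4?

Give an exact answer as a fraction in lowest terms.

Answer: 57/64

Derivation:
Let f(t,s) = #length-t paths at position s with S_1..S_t all ≥ -4.
f(t,s) = f(t-1,s-1) + f(t-1,s+1) for s ≥ -4; f(t,s) = 0 for s < -4.
t=0: f(0,0)=1
t=1: f(1,-1)=1 f(1,1)=1
t=2: f(2,-2)=1 f(2,0)=2 f(2,2)=1
t=3: f(3,-3)=1 f(3,-1)=3 f(3,1)=3 f(3,3)=1
t=4: f(4,-4)=1 f(4,-2)=4 f(4,0)=6 f(4,2)=4 f(4,4)=1
t=5: f(5,-3)=5 f(5,-1)=10 f(5,1)=10 f(5,3)=5 f(5,5)=1
t=6: f(6,-4)=5 f(6,-2)=15 f(6,0)=20 f(6,2)=15 f(6,4)=6 f(6,6)=1
t=7: f(7,-3)=20 f(7,-1)=35 f(7,1)=35 f(7,3)=21 f(7,5)=7 f(7,7)=1
t=8: f(8,-4)=20 f(8,-2)=55 f(8,0)=70 f(8,2)=56 f(8,4)=28 f(8,6)=8 f(8,8)=1
t=9: f(9,-3)=75 f(9,-1)=125 f(9,1)=126 f(9,3)=84 f(9,5)=36 f(9,7)=9 f(9,9)=1
t=10: f(10,-4)=75 f(10,-2)=200 f(10,0)=251 f(10,2)=210 f(10,4)=120 f(10,6)=45 f(10,8)=10 f(10,10)=1
Σ_s f(10,s) = 912
P = 912/1024 = 57/64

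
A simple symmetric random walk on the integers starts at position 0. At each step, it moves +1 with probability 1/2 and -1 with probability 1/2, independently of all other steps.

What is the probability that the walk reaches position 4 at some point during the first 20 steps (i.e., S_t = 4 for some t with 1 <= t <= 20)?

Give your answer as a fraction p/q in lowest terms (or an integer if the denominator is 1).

Answer: 200965/524288

Derivation:
Count via complement. Let g(t,s) = #length-t paths at position s with S_1..S_t all ≠ 4.
g(t,s) = g(t-1,s-1) + g(t-1,s+1) for s ≠ 4; g(t,4) = 0.
t=0: g(0,0)=1
t=1: g(1,-1)=1 g(1,1)=1
t=2: g(2,-2)=1 g(2,0)=2 g(2,2)=1
t=3: g(3,-3)=1 g(3,-1)=3 g(3,1)=3 g(3,3)=1
t=4: g(4,-4)=1 g(4,-2)=4 g(4,0)=6 g(4,2)=4
t=5: g(5,-5)=1 g(5,-3)=5 g(5,-1)=10 g(5,1)=10 g(5,3)=4
t=6: g(6,-6)=1 g(6,-4)=6 g(6,-2)=15 g(6,0)=20 g(6,2)=14
t=7: g(7,-7)=1 g(7,-5)=7 g(7,-3)=21 g(7,-1)=35 g(7,1)=34 g(7,3)=14
t=8: g(8,-8)=1 g(8,-6)=8 g(8,-4)=28 g(8,-2)=56 g(8,0)=69 g(8,2)=48
t=9: g(9,-9)=1 g(9,-7)=9 g(9,-5)=36 g(9,-3)=84 g(9,-1)=125 g(9,1)=117 g(9,3)=48
t=10: g(10,-10)=1 g(10,-8)=10 g(10,-6)=45 g(10,-4)=120 g(10,-2)=209 g(10,0)=242 g(10,2)=165
t=11: g(11,-11)=1 g(11,-9)=11 g(11,-7)=55 g(11,-5)=165 g(11,-3)=329 g(11,-1)=451 g(11,1)=407 g(11,3)=165
t=12: g(12,-12)=1 g(12,-10)=12 g(12,-8)=66 g(12,-6)=220 g(12,-4)=494 g(12,-2)=780 g(12,0)=858 g(12,2)=572
t=13: g(13,-13)=1 g(13,-11)=13 g(13,-9)=78 g(13,-7)=286 g(13,-5)=714 g(13,-3)=1274 g(13,-1)=1638 g(13,1)=1430 g(13,3)=572
t=14: g(14,-14)=1 g(14,-12)=14 g(14,-10)=91 g(14,-8)=364 g(14,-6)=1000 g(14,-4)=1988 g(14,-2)=2912 g(14,0)=3068 g(14,2)=2002
t=15: g(15,-15)=1 g(15,-13)=15 g(15,-11)=105 g(15,-9)=455 g(15,-7)=1364 g(15,-5)=2988 g(15,-3)=4900 g(15,-1)=5980 g(15,1)=5070 g(15,3)=2002
t=16: g(16,-16)=1 g(16,-14)=16 g(16,-12)=120 g(16,-10)=560 g(16,-8)=1819 g(16,-6)=4352 g(16,-4)=7888 g(16,-2)=10880 g(16,0)=11050 g(16,2)=7072
t=17: g(17,-17)=1 g(17,-15)=17 g(17,-13)=136 g(17,-11)=680 g(17,-9)=2379 g(17,-7)=6171 g(17,-5)=12240 g(17,-3)=18768 g(17,-1)=21930 g(17,1)=18122 g(17,3)=7072
t=18: g(18,-18)=1 g(18,-16)=18 g(18,-14)=153 g(18,-12)=816 g(18,-10)=3059 g(18,-8)=8550 g(18,-6)=18411 g(18,-4)=31008 g(18,-2)=40698 g(18,0)=40052 g(18,2)=25194
t=19: g(19,-19)=1 g(19,-17)=19 g(19,-15)=171 g(19,-13)=969 g(19,-11)=3875 g(19,-9)=11609 g(19,-7)=26961 g(19,-5)=49419 g(19,-3)=71706 g(19,-1)=80750 g(19,1)=65246 g(19,3)=25194
t=20: g(20,-20)=1 g(20,-18)=20 g(20,-16)=190 g(20,-14)=1140 g(20,-12)=4844 g(20,-10)=15484 g(20,-8)=38570 g(20,-6)=76380 g(20,-4)=121125 g(20,-2)=152456 g(20,0)=145996 g(20,2)=90440
Paths never hitting 4: Σ_s g(20,s) = 646646
Paths hitting 4: 2^20 - 646646 = 401930
P = 401930/1048576 = 200965/524288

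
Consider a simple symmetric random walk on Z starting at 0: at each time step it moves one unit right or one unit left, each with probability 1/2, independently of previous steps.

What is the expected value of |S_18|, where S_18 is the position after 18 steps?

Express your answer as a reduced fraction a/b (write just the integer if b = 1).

Answer: 109395/32768

Derivation:
S_18 takes values m ≡ 0 (mod 2) with |m| ≤ 18; P(S_18=m) = C(18,(18+m)/2)/2^18.
Total paths: 2^18 = 262144
Distribution: P(S=-18)=1/262144, P(S=-16)=18/262144, P(S=-14)=153/262144, P(S=-12)=816/262144, P(S=-10)=3060/262144, P(S=-8)=8568/262144, P(S=-6)=18564/262144, P(S=-4)=31824/262144, P(S=-2)=43758/262144, P(S=0)=48620/262144, P(S=2)=43758/262144, P(S=4)=31824/262144, P(S=6)=18564/262144, P(S=8)=8568/262144, P(S=10)=3060/262144, P(S=12)=816/262144, P(S=14)=153/262144, P(S=16)=18/262144, P(S=18)=1/262144
E[|S_18|] = Σ_m |m|·P(S_18=m) = 875160/262144 = 109395/32768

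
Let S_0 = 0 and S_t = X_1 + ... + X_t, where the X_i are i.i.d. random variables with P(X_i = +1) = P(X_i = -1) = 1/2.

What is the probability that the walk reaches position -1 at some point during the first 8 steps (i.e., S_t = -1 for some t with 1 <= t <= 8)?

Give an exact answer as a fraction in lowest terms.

Answer: 93/128

Derivation:
Count via complement. Let g(t,s) = #length-t paths at position s with S_1..S_t all ≠ -1.
g(t,s) = g(t-1,s-1) + g(t-1,s+1) for s ≠ -1; g(t,-1) = 0.
t=0: g(0,0)=1
t=1: g(1,1)=1
t=2: g(2,0)=1 g(2,2)=1
t=3: g(3,1)=2 g(3,3)=1
t=4: g(4,0)=2 g(4,2)=3 g(4,4)=1
t=5: g(5,1)=5 g(5,3)=4 g(5,5)=1
t=6: g(6,0)=5 g(6,2)=9 g(6,4)=5 g(6,6)=1
t=7: g(7,1)=14 g(7,3)=14 g(7,5)=6 g(7,7)=1
t=8: g(8,0)=14 g(8,2)=28 g(8,4)=20 g(8,6)=7 g(8,8)=1
Paths never hitting -1: Σ_s g(8,s) = 70
Paths hitting -1: 2^8 - 70 = 186
P = 186/256 = 93/128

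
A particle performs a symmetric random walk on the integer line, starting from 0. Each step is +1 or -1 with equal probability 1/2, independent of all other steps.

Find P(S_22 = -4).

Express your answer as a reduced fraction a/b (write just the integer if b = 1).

To reach position -4 after 22 steps: need 9 steps of +1 and 13 of -1.
Favorable paths: C(22,9) = 497420
Total paths: 2^22 = 4194304
P = 497420/4194304 = 124355/1048576

Answer: 124355/1048576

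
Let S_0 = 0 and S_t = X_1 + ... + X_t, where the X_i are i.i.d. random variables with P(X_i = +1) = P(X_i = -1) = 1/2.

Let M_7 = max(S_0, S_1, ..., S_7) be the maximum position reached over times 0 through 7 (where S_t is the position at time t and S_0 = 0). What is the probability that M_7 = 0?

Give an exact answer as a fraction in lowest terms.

Let M_7 = max(S_0,...,S_7). Use the reflection principle: for j ≥ 1, #{paths with M_7 ≥ j} = #{S_7 ≥ j} + #{S_7 ≥ j+1}.
P(M_7 ≥ 0) = 1 since S_0 = 0, so #{M_7 ≥ 0} = 128.
#{M_7 ≥ 1} = #{S_7 ≥ 1} + #{S_7 ≥ 2} = 64 + 29 = 93.
#{M_7 = 0} = 128 - 93 = 35.
P(M_7 = 0) = 35/128 = 35/128

Answer: 35/128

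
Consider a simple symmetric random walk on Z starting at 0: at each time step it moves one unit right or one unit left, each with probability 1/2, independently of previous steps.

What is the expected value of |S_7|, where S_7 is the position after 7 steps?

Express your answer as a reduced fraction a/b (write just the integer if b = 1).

Answer: 35/16

Derivation:
S_7 takes values m ≡ 1 (mod 2) with |m| ≤ 7; P(S_7=m) = C(7,(7+m)/2)/2^7.
Total paths: 2^7 = 128
Distribution: P(S=-7)=1/128, P(S=-5)=7/128, P(S=-3)=21/128, P(S=-1)=35/128, P(S=1)=35/128, P(S=3)=21/128, P(S=5)=7/128, P(S=7)=1/128
E[|S_7|] = Σ_m |m|·P(S_7=m) = 280/128 = 35/16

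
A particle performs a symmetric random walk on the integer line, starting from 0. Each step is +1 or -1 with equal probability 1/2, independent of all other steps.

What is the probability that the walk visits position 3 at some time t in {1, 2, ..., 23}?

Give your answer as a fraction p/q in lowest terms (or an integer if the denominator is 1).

Count via complement. Let g(t,s) = #length-t paths at position s with S_1..S_t all ≠ 3.
g(t,s) = g(t-1,s-1) + g(t-1,s+1) for s ≠ 3; g(t,3) = 0.
t=0: g(0,0)=1
t=1: g(1,-1)=1 g(1,1)=1
t=2: g(2,-2)=1 g(2,0)=2 g(2,2)=1
t=3: g(3,-3)=1 g(3,-1)=3 g(3,1)=3
t=4: g(4,-4)=1 g(4,-2)=4 g(4,0)=6 g(4,2)=3
t=5: g(5,-5)=1 g(5,-3)=5 g(5,-1)=10 g(5,1)=9
t=6: g(6,-6)=1 g(6,-4)=6 g(6,-2)=15 g(6,0)=19 g(6,2)=9
t=7: g(7,-7)=1 g(7,-5)=7 g(7,-3)=21 g(7,-1)=34 g(7,1)=28
t=8: g(8,-8)=1 g(8,-6)=8 g(8,-4)=28 g(8,-2)=55 g(8,0)=62 g(8,2)=28
t=9: g(9,-9)=1 g(9,-7)=9 g(9,-5)=36 g(9,-3)=83 g(9,-1)=117 g(9,1)=90
t=10: g(10,-10)=1 g(10,-8)=10 g(10,-6)=45 g(10,-4)=119 g(10,-2)=200 g(10,0)=207 g(10,2)=90
t=11: g(11,-11)=1 g(11,-9)=11 g(11,-7)=55 g(11,-5)=164 g(11,-3)=319 g(11,-1)=407 g(11,1)=297
t=12: g(12,-12)=1 g(12,-10)=12 g(12,-8)=66 g(12,-6)=219 g(12,-4)=483 g(12,-2)=726 g(12,0)=704 g(12,2)=297
t=13: g(13,-13)=1 g(13,-11)=13 g(13,-9)=78 g(13,-7)=285 g(13,-5)=702 g(13,-3)=1209 g(13,-1)=1430 g(13,1)=1001
t=14: g(14,-14)=1 g(14,-12)=14 g(14,-10)=91 g(14,-8)=363 g(14,-6)=987 g(14,-4)=1911 g(14,-2)=2639 g(14,0)=2431 g(14,2)=1001
t=15: g(15,-15)=1 g(15,-13)=15 g(15,-11)=105 g(15,-9)=454 g(15,-7)=1350 g(15,-5)=2898 g(15,-3)=4550 g(15,-1)=5070 g(15,1)=3432
t=16: g(16,-16)=1 g(16,-14)=16 g(16,-12)=120 g(16,-10)=559 g(16,-8)=1804 g(16,-6)=4248 g(16,-4)=7448 g(16,-2)=9620 g(16,0)=8502 g(16,2)=3432
t=17: g(17,-17)=1 g(17,-15)=17 g(17,-13)=136 g(17,-11)=679 g(17,-9)=2363 g(17,-7)=6052 g(17,-5)=11696 g(17,-3)=17068 g(17,-1)=18122 g(17,1)=11934
t=18: g(18,-18)=1 g(18,-16)=18 g(18,-14)=153 g(18,-12)=815 g(18,-10)=3042 g(18,-8)=8415 g(18,-6)=17748 g(18,-4)=28764 g(18,-2)=35190 g(18,0)=30056 g(18,2)=11934
t=19: g(19,-19)=1 g(19,-17)=19 g(19,-15)=171 g(19,-13)=968 g(19,-11)=3857 g(19,-9)=11457 g(19,-7)=26163 g(19,-5)=46512 g(19,-3)=63954 g(19,-1)=65246 g(19,1)=41990
t=20: g(20,-20)=1 g(20,-18)=20 g(20,-16)=190 g(20,-14)=1139 g(20,-12)=4825 g(20,-10)=15314 g(20,-8)=37620 g(20,-6)=72675 g(20,-4)=110466 g(20,-2)=129200 g(20,0)=107236 g(20,2)=41990
t=21: g(21,-21)=1 g(21,-19)=21 g(21,-17)=210 g(21,-15)=1329 g(21,-13)=5964 g(21,-11)=20139 g(21,-9)=52934 g(21,-7)=110295 g(21,-5)=183141 g(21,-3)=239666 g(21,-1)=236436 g(21,1)=149226
t=22: g(22,-22)=1 g(22,-20)=22 g(22,-18)=231 g(22,-16)=1539 g(22,-14)=7293 g(22,-12)=26103 g(22,-10)=73073 g(22,-8)=163229 g(22,-6)=293436 g(22,-4)=422807 g(22,-2)=476102 g(22,0)=385662 g(22,2)=149226
t=23: g(23,-23)=1 g(23,-21)=23 g(23,-19)=253 g(23,-17)=1770 g(23,-15)=8832 g(23,-13)=33396 g(23,-11)=99176 g(23,-9)=236302 g(23,-7)=456665 g(23,-5)=716243 g(23,-3)=898909 g(23,-1)=861764 g(23,1)=534888
Paths never hitting 3: Σ_s g(23,s) = 3848222
Paths hitting 3: 2^23 - 3848222 = 4540386
P = 4540386/8388608 = 2270193/4194304

Answer: 2270193/4194304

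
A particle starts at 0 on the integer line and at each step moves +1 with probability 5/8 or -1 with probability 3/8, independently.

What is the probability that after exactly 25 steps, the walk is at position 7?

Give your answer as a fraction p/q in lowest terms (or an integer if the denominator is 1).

To reach position 7 after 25 steps: need 16 steps of +1 and 9 steps of -1.
Number of such sequences: C(25,16) = 2042975
Each has probability (5/8)^16 · (3/8)^9 = 3003387451171875/37778931862957161709568
P = 2042975 · 3003387451171875/37778931862957161709568 = 6135845478057861328125/37778931862957161709568

Answer: 6135845478057861328125/37778931862957161709568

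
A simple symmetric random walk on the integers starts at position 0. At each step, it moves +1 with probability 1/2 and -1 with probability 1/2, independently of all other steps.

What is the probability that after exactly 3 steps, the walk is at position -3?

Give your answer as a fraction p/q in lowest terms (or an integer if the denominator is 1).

Answer: 1/8

Derivation:
To reach position -3 after 3 steps: need 0 steps of +1 and 3 of -1.
Favorable paths: C(3,0) = 1
Total paths: 2^3 = 8
P = 1/8 = 1/8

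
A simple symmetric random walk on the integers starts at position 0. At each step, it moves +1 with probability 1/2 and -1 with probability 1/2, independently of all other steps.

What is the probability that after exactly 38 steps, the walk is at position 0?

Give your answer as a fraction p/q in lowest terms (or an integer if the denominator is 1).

Answer: 4418157975/34359738368

Derivation:
To return to 0 after 38 steps: need exactly 19 steps of +1 and 19 of -1.
Favorable paths: C(38,19) = 35345263800
Total paths: 2^38 = 274877906944
P = 35345263800/274877906944 = 4418157975/34359738368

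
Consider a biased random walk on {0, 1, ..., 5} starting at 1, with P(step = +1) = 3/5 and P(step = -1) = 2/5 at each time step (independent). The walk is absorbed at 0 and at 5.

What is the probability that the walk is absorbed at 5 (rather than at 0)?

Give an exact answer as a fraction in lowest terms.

Answer: 81/211

Derivation:
Biased walk: p = 3/5, q = 2/5, r = q/p = 2/3
Gambler's ruin: P(hit 5 before 0 | start at 1) = (1 - r^a)/(1 - r^N)
r^1 = 2/3; r^5 = 32/243
P = (1 - 2/3) / (1 - 32/243) = 1/3 / 211/243 = 81/211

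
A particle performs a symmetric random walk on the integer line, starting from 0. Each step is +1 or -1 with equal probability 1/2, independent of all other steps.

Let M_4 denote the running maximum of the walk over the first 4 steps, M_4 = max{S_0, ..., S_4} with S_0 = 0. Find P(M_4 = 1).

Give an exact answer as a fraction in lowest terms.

Answer: 1/4

Derivation:
Let M_4 = max(S_0,...,S_4). Use the reflection principle: for j ≥ 1, #{paths with M_4 ≥ j} = #{S_4 ≥ j} + #{S_4 ≥ j+1}.
By reflection, #{M_4 ≥ 1} = #{S_4 ≥ 1} + #{S_4 ≥ 2} = 5 + 5 = 10.
#{M_4 ≥ 2} = #{S_4 ≥ 2} + #{S_4 ≥ 3} = 5 + 1 = 6.
#{M_4 = 1} = 10 - 6 = 4.
P(M_4 = 1) = 4/16 = 1/4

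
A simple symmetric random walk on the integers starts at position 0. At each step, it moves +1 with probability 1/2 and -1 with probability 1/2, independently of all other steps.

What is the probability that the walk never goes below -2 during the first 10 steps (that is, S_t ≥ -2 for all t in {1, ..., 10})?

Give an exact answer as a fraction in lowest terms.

Answer: 21/32

Derivation:
Let f(t,s) = #length-t paths at position s with S_1..S_t all ≥ -2.
f(t,s) = f(t-1,s-1) + f(t-1,s+1) for s ≥ -2; f(t,s) = 0 for s < -2.
t=0: f(0,0)=1
t=1: f(1,-1)=1 f(1,1)=1
t=2: f(2,-2)=1 f(2,0)=2 f(2,2)=1
t=3: f(3,-1)=3 f(3,1)=3 f(3,3)=1
t=4: f(4,-2)=3 f(4,0)=6 f(4,2)=4 f(4,4)=1
t=5: f(5,-1)=9 f(5,1)=10 f(5,3)=5 f(5,5)=1
t=6: f(6,-2)=9 f(6,0)=19 f(6,2)=15 f(6,4)=6 f(6,6)=1
t=7: f(7,-1)=28 f(7,1)=34 f(7,3)=21 f(7,5)=7 f(7,7)=1
t=8: f(8,-2)=28 f(8,0)=62 f(8,2)=55 f(8,4)=28 f(8,6)=8 f(8,8)=1
t=9: f(9,-1)=90 f(9,1)=117 f(9,3)=83 f(9,5)=36 f(9,7)=9 f(9,9)=1
t=10: f(10,-2)=90 f(10,0)=207 f(10,2)=200 f(10,4)=119 f(10,6)=45 f(10,8)=10 f(10,10)=1
Σ_s f(10,s) = 672
P = 672/1024 = 21/32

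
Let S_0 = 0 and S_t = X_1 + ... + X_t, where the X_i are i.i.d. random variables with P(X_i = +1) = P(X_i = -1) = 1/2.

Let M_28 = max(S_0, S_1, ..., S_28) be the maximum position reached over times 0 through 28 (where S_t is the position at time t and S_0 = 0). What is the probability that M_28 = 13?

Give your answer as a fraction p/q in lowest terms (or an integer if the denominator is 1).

Let M_28 = max(S_0,...,S_28). Use the reflection principle: for j ≥ 1, #{paths with M_28 ≥ j} = #{S_28 ≥ j} + #{S_28 ≥ j+1}.
By reflection, #{M_28 ≥ 13} = #{S_28 ≥ 13} + #{S_28 ≥ 14} = 1683218 + 1683218 = 3366436.
#{M_28 ≥ 14} = #{S_28 ≥ 14} + #{S_28 ≥ 15} = 1683218 + 499178 = 2182396.
#{M_28 = 13} = 3366436 - 2182396 = 1184040.
P(M_28 = 13) = 1184040/268435456 = 148005/33554432

Answer: 148005/33554432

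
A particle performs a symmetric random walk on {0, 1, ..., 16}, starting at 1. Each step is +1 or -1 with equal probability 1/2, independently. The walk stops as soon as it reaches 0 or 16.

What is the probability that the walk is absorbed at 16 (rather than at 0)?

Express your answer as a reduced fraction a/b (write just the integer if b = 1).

Symmetric walk (p = 1/2): the harmonic-function argument gives P(hit 16 before 0 | start at 1) = a/N.
P = 1/16 = 1/16

Answer: 1/16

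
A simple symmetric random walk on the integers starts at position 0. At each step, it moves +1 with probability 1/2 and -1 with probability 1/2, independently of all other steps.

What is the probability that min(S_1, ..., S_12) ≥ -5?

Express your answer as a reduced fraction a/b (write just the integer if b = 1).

Answer: 1859/2048

Derivation:
Let f(t,s) = #length-t paths at position s with S_1..S_t all ≥ -5.
f(t,s) = f(t-1,s-1) + f(t-1,s+1) for s ≥ -5; f(t,s) = 0 for s < -5.
t=0: f(0,0)=1
t=1: f(1,-1)=1 f(1,1)=1
t=2: f(2,-2)=1 f(2,0)=2 f(2,2)=1
t=3: f(3,-3)=1 f(3,-1)=3 f(3,1)=3 f(3,3)=1
t=4: f(4,-4)=1 f(4,-2)=4 f(4,0)=6 f(4,2)=4 f(4,4)=1
t=5: f(5,-5)=1 f(5,-3)=5 f(5,-1)=10 f(5,1)=10 f(5,3)=5 f(5,5)=1
t=6: f(6,-4)=6 f(6,-2)=15 f(6,0)=20 f(6,2)=15 f(6,4)=6 f(6,6)=1
t=7: f(7,-5)=6 f(7,-3)=21 f(7,-1)=35 f(7,1)=35 f(7,3)=21 f(7,5)=7 f(7,7)=1
t=8: f(8,-4)=27 f(8,-2)=56 f(8,0)=70 f(8,2)=56 f(8,4)=28 f(8,6)=8 f(8,8)=1
t=9: f(9,-5)=27 f(9,-3)=83 f(9,-1)=126 f(9,1)=126 f(9,3)=84 f(9,5)=36 f(9,7)=9 f(9,9)=1
t=10: f(10,-4)=110 f(10,-2)=209 f(10,0)=252 f(10,2)=210 f(10,4)=120 f(10,6)=45 f(10,8)=10 f(10,10)=1
t=11: f(11,-5)=110 f(11,-3)=319 f(11,-1)=461 f(11,1)=462 f(11,3)=330 f(11,5)=165 f(11,7)=55 f(11,9)=11 f(11,11)=1
t=12: f(12,-4)=429 f(12,-2)=780 f(12,0)=923 f(12,2)=792 f(12,4)=495 f(12,6)=220 f(12,8)=66 f(12,10)=12 f(12,12)=1
Σ_s f(12,s) = 3718
P = 3718/4096 = 1859/2048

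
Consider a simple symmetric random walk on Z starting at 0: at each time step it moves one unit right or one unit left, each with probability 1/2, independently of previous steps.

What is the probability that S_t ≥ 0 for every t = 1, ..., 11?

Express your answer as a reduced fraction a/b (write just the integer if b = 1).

Answer: 231/1024

Derivation:
Let f(t,s) = #length-t paths at position s with S_1..S_t all ≥ 0.
f(t,s) = f(t-1,s-1) + f(t-1,s+1) for s ≥ 0; f(t,s) = 0 for s < 0.
t=0: f(0,0)=1
t=1: f(1,1)=1
t=2: f(2,0)=1 f(2,2)=1
t=3: f(3,1)=2 f(3,3)=1
t=4: f(4,0)=2 f(4,2)=3 f(4,4)=1
t=5: f(5,1)=5 f(5,3)=4 f(5,5)=1
t=6: f(6,0)=5 f(6,2)=9 f(6,4)=5 f(6,6)=1
t=7: f(7,1)=14 f(7,3)=14 f(7,5)=6 f(7,7)=1
t=8: f(8,0)=14 f(8,2)=28 f(8,4)=20 f(8,6)=7 f(8,8)=1
t=9: f(9,1)=42 f(9,3)=48 f(9,5)=27 f(9,7)=8 f(9,9)=1
t=10: f(10,0)=42 f(10,2)=90 f(10,4)=75 f(10,6)=35 f(10,8)=9 f(10,10)=1
t=11: f(11,1)=132 f(11,3)=165 f(11,5)=110 f(11,7)=44 f(11,9)=10 f(11,11)=1
Σ_s f(11,s) = 462
P = 462/2048 = 231/1024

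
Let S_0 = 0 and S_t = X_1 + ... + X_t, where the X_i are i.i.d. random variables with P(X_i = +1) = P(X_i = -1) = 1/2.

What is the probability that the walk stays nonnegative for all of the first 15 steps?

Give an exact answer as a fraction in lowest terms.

Answer: 6435/32768

Derivation:
Let f(t,s) = #length-t paths at position s with S_1..S_t all ≥ 0.
f(t,s) = f(t-1,s-1) + f(t-1,s+1) for s ≥ 0; f(t,s) = 0 for s < 0.
t=0: f(0,0)=1
t=1: f(1,1)=1
t=2: f(2,0)=1 f(2,2)=1
t=3: f(3,1)=2 f(3,3)=1
t=4: f(4,0)=2 f(4,2)=3 f(4,4)=1
t=5: f(5,1)=5 f(5,3)=4 f(5,5)=1
t=6: f(6,0)=5 f(6,2)=9 f(6,4)=5 f(6,6)=1
t=7: f(7,1)=14 f(7,3)=14 f(7,5)=6 f(7,7)=1
t=8: f(8,0)=14 f(8,2)=28 f(8,4)=20 f(8,6)=7 f(8,8)=1
t=9: f(9,1)=42 f(9,3)=48 f(9,5)=27 f(9,7)=8 f(9,9)=1
t=10: f(10,0)=42 f(10,2)=90 f(10,4)=75 f(10,6)=35 f(10,8)=9 f(10,10)=1
t=11: f(11,1)=132 f(11,3)=165 f(11,5)=110 f(11,7)=44 f(11,9)=10 f(11,11)=1
t=12: f(12,0)=132 f(12,2)=297 f(12,4)=275 f(12,6)=154 f(12,8)=54 f(12,10)=11 f(12,12)=1
t=13: f(13,1)=429 f(13,3)=572 f(13,5)=429 f(13,7)=208 f(13,9)=65 f(13,11)=12 f(13,13)=1
t=14: f(14,0)=429 f(14,2)=1001 f(14,4)=1001 f(14,6)=637 f(14,8)=273 f(14,10)=77 f(14,12)=13 f(14,14)=1
t=15: f(15,1)=1430 f(15,3)=2002 f(15,5)=1638 f(15,7)=910 f(15,9)=350 f(15,11)=90 f(15,13)=14 f(15,15)=1
Σ_s f(15,s) = 6435
P = 6435/32768 = 6435/32768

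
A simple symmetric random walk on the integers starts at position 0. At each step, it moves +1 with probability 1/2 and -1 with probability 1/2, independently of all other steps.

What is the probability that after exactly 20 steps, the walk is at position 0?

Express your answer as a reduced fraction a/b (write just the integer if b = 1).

To return to 0 after 20 steps: need exactly 10 steps of +1 and 10 of -1.
Favorable paths: C(20,10) = 184756
Total paths: 2^20 = 1048576
P = 184756/1048576 = 46189/262144

Answer: 46189/262144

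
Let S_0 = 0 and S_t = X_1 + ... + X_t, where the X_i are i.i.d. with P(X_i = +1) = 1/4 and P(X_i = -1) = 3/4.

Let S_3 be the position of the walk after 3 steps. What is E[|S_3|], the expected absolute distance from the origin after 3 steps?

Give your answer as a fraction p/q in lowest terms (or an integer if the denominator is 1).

Answer: 15/8

Derivation:
S_3 takes values m ≡ 1 (mod 2) with |m| ≤ 3; P(S_3=m) = C(3,(3+m)/2) · (1/4)^((3+m)/2) · (3/4)^((3-m)/2).
Distribution: P(S=-3)=27/64, P(S=-1)=27/64, P(S=1)=9/64, P(S=3)=1/64
E[|S_3|] = Σ_m |m|·P(S_3=m) = 15/8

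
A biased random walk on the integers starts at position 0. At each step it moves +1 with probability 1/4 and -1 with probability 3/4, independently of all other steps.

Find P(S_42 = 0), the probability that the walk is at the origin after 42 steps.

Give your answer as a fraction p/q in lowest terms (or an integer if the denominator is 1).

To be at 0 after 42 steps: need exactly 21 steps of +1 and 21 of -1.
Number of such sequences: C(42,21) = 538257874440
Each has probability (1/4)^21 · (3/4)^21 = 10460353203/19342813113834066795298816
P = 538257874440 · 10460353203/19342813113834066795298816 = 703795935117303228915/2417851639229258349412352

Answer: 703795935117303228915/2417851639229258349412352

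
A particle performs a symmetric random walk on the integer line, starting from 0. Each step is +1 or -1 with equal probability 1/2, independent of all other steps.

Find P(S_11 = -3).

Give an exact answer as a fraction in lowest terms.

To reach position -3 after 11 steps: need 4 steps of +1 and 7 of -1.
Favorable paths: C(11,4) = 330
Total paths: 2^11 = 2048
P = 330/2048 = 165/1024

Answer: 165/1024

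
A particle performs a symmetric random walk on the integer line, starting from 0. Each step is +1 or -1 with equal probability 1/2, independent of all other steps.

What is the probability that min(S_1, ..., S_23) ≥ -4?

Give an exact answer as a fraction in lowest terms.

Answer: 2904739/4194304

Derivation:
Let f(t,s) = #length-t paths at position s with S_1..S_t all ≥ -4.
f(t,s) = f(t-1,s-1) + f(t-1,s+1) for s ≥ -4; f(t,s) = 0 for s < -4.
t=0: f(0,0)=1
t=1: f(1,-1)=1 f(1,1)=1
t=2: f(2,-2)=1 f(2,0)=2 f(2,2)=1
t=3: f(3,-3)=1 f(3,-1)=3 f(3,1)=3 f(3,3)=1
t=4: f(4,-4)=1 f(4,-2)=4 f(4,0)=6 f(4,2)=4 f(4,4)=1
t=5: f(5,-3)=5 f(5,-1)=10 f(5,1)=10 f(5,3)=5 f(5,5)=1
t=6: f(6,-4)=5 f(6,-2)=15 f(6,0)=20 f(6,2)=15 f(6,4)=6 f(6,6)=1
t=7: f(7,-3)=20 f(7,-1)=35 f(7,1)=35 f(7,3)=21 f(7,5)=7 f(7,7)=1
t=8: f(8,-4)=20 f(8,-2)=55 f(8,0)=70 f(8,2)=56 f(8,4)=28 f(8,6)=8 f(8,8)=1
t=9: f(9,-3)=75 f(9,-1)=125 f(9,1)=126 f(9,3)=84 f(9,5)=36 f(9,7)=9 f(9,9)=1
t=10: f(10,-4)=75 f(10,-2)=200 f(10,0)=251 f(10,2)=210 f(10,4)=120 f(10,6)=45 f(10,8)=10 f(10,10)=1
t=11: f(11,-3)=275 f(11,-1)=451 f(11,1)=461 f(11,3)=330 f(11,5)=165 f(11,7)=55 f(11,9)=11 f(11,11)=1
t=12: f(12,-4)=275 f(12,-2)=726 f(12,0)=912 f(12,2)=791 f(12,4)=495 f(12,6)=220 f(12,8)=66 f(12,10)=12 f(12,12)=1
t=13: f(13,-3)=1001 f(13,-1)=1638 f(13,1)=1703 f(13,3)=1286 f(13,5)=715 f(13,7)=286 f(13,9)=78 f(13,11)=13 f(13,13)=1
t=14: f(14,-4)=1001 f(14,-2)=2639 f(14,0)=3341 f(14,2)=2989 f(14,4)=2001 f(14,6)=1001 f(14,8)=364 f(14,10)=91 f(14,12)=14 f(14,14)=1
t=15: f(15,-3)=3640 f(15,-1)=5980 f(15,1)=6330 f(15,3)=4990 f(15,5)=3002 f(15,7)=1365 f(15,9)=455 f(15,11)=105 f(15,13)=15 f(15,15)=1
t=16: f(16,-4)=3640 f(16,-2)=9620 f(16,0)=12310 f(16,2)=11320 f(16,4)=7992 f(16,6)=4367 f(16,8)=1820 f(16,10)=560 f(16,12)=120 f(16,14)=16 f(16,16)=1
t=17: f(17,-3)=13260 f(17,-1)=21930 f(17,1)=23630 f(17,3)=19312 f(17,5)=12359 f(17,7)=6187 f(17,9)=2380 f(17,11)=680 f(17,13)=136 f(17,15)=17 f(17,17)=1
t=18: f(18,-4)=13260 f(18,-2)=35190 f(18,0)=45560 f(18,2)=42942 f(18,4)=31671 f(18,6)=18546 f(18,8)=8567 f(18,10)=3060 f(18,12)=816 f(18,14)=153 f(18,16)=18 f(18,18)=1
t=19: f(19,-3)=48450 f(19,-1)=80750 f(19,1)=88502 f(19,3)=74613 f(19,5)=50217 f(19,7)=27113 f(19,9)=11627 f(19,11)=3876 f(19,13)=969 f(19,15)=171 f(19,17)=19 f(19,19)=1
t=20: f(20,-4)=48450 f(20,-2)=129200 f(20,0)=169252 f(20,2)=163115 f(20,4)=124830 f(20,6)=77330 f(20,8)=38740 f(20,10)=15503 f(20,12)=4845 f(20,14)=1140 f(20,16)=190 f(20,18)=20 f(20,20)=1
t=21: f(21,-3)=177650 f(21,-1)=298452 f(21,1)=332367 f(21,3)=287945 f(21,5)=202160 f(21,7)=116070 f(21,9)=54243 f(21,11)=20348 f(21,13)=5985 f(21,15)=1330 f(21,17)=210 f(21,19)=21 f(21,21)=1
t=22: f(22,-4)=177650 f(22,-2)=476102 f(22,0)=630819 f(22,2)=620312 f(22,4)=490105 f(22,6)=318230 f(22,8)=170313 f(22,10)=74591 f(22,12)=26333 f(22,14)=7315 f(22,16)=1540 f(22,18)=231 f(22,20)=22 f(22,22)=1
t=23: f(23,-3)=653752 f(23,-1)=1106921 f(23,1)=1251131 f(23,3)=1110417 f(23,5)=808335 f(23,7)=488543 f(23,9)=244904 f(23,11)=100924 f(23,13)=33648 f(23,15)=8855 f(23,17)=1771 f(23,19)=253 f(23,21)=23 f(23,23)=1
Σ_s f(23,s) = 5809478
P = 5809478/8388608 = 2904739/4194304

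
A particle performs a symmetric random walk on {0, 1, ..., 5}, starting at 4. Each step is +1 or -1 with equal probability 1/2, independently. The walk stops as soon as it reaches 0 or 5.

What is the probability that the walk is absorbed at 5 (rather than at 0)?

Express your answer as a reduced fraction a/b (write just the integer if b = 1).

Answer: 4/5

Derivation:
Symmetric walk (p = 1/2): the harmonic-function argument gives P(hit 5 before 0 | start at 4) = a/N.
P = 4/5 = 4/5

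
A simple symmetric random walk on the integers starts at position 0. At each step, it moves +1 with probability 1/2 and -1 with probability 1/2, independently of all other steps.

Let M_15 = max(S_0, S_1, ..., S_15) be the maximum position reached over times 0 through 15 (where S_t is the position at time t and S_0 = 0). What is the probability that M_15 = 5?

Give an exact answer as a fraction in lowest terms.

Let M_15 = max(S_0,...,S_15). Use the reflection principle: for j ≥ 1, #{paths with M_15 ≥ j} = #{S_15 ≥ j} + #{S_15 ≥ j+1}.
By reflection, #{M_15 ≥ 5} = #{S_15 ≥ 5} + #{S_15 ≥ 6} = 4944 + 1941 = 6885.
#{M_15 ≥ 6} = #{S_15 ≥ 6} + #{S_15 ≥ 7} = 1941 + 1941 = 3882.
#{M_15 = 5} = 6885 - 3882 = 3003.
P(M_15 = 5) = 3003/32768 = 3003/32768

Answer: 3003/32768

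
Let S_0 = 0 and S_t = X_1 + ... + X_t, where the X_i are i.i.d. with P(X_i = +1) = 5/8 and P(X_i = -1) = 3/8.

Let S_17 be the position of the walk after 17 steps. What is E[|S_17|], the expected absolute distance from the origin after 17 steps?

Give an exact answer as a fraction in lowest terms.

S_17 takes values m ≡ 1 (mod 2) with |m| ≤ 17; P(S_17=m) = C(17,(17+m)/2) · (5/8)^((17+m)/2) · (3/8)^((17-m)/2).
Distribution: P(S=-17)=129140163/2251799813685248, P(S=-15)=3658971285/2251799813685248, P(S=-13)=6098285475/281474976710656, P(S=-11)=50819045625/281474976710656, P(S=-9)=592888865625/562949953421312, P(S=-7)=2569185084375/562949953421312, P(S=-5)=4281975140625/281474976710656, P(S=-3)=11214696796875/281474976710656, P(S=-1)=93455806640625/1125899906842624, P(S=1)=155759677734375/1125899906842624, P(S=3)=51919892578125/281474976710656, P(S=5)=55066552734375/281474976710656, P(S=7)=91777587890625/562949953421312, P(S=9)=58831787109375/562949953421312, P(S=11)=14007568359375/281474976710656, P(S=13)=4669189453125/281474976710656, P(S=15)=7781982421875/2251799813685248, P(S=17)=762939453125/2251799813685248
E[|S_17|] = Σ_m |m|·P(S_17=m) = 688857813161731/140737488355328

Answer: 688857813161731/140737488355328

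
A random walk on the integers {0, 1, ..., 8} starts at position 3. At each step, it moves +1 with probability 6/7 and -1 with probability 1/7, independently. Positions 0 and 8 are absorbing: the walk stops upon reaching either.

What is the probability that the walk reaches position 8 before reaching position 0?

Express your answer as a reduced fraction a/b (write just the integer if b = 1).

Answer: 334368/335923

Derivation:
Biased walk: p = 6/7, q = 1/7, r = q/p = 1/6
Gambler's ruin: P(hit 8 before 0 | start at 3) = (1 - r^a)/(1 - r^N)
r^3 = 1/216; r^8 = 1/1679616
P = (1 - 1/216) / (1 - 1/1679616) = 215/216 / 1679615/1679616 = 334368/335923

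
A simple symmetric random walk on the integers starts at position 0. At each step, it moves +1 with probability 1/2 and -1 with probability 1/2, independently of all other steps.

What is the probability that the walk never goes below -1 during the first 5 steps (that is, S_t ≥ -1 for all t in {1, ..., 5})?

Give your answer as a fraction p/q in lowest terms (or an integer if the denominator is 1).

Let f(t,s) = #length-t paths at position s with S_1..S_t all ≥ -1.
f(t,s) = f(t-1,s-1) + f(t-1,s+1) for s ≥ -1; f(t,s) = 0 for s < -1.
t=0: f(0,0)=1
t=1: f(1,-1)=1 f(1,1)=1
t=2: f(2,0)=2 f(2,2)=1
t=3: f(3,-1)=2 f(3,1)=3 f(3,3)=1
t=4: f(4,0)=5 f(4,2)=4 f(4,4)=1
t=5: f(5,-1)=5 f(5,1)=9 f(5,3)=5 f(5,5)=1
Σ_s f(5,s) = 20
P = 20/32 = 5/8

Answer: 5/8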